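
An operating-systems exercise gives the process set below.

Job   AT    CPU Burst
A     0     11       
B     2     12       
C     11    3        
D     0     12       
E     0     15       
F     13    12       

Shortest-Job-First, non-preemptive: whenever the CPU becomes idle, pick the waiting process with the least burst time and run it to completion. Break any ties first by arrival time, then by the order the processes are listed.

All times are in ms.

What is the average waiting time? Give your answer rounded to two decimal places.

18.83

Gantt: | A 0-11 | C 11-14 | D 14-26 | B 26-38 | F 38-50 | E 50-65 |
Completion: A=11  B=38  C=14  D=26  E=65  F=50
Waiting times: A=0, B=24, C=0, D=14, E=50, F=25
Average waiting = (0+24+0+14+50+25) / 6 = 113/6 = 18.83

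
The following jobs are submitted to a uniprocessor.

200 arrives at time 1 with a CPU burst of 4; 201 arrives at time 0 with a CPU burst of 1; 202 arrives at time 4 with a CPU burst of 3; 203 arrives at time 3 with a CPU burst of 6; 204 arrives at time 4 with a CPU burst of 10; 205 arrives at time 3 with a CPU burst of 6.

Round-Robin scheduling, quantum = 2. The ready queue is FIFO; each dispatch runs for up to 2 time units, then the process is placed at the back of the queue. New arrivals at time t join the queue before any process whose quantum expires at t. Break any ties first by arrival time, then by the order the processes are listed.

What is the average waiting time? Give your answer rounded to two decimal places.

9.83

Schedule: | 201 0-1 | 200 1-3 | 203 3-5 | 205 5-7 | 200 7-9 | 202 9-11 | 204 11-13 | 203 13-15 | 205 15-17 | 202 17-18 | 204 18-20 | 203 20-22 | 205 22-24 | 204 24-30 |
Completion: 200=9  201=1  202=18  203=22  204=30  205=24
Turnaround (C−A): 200=8  201=1  202=14  203=19  204=26  205=21
Waiting times: 200=4, 201=0, 202=11, 203=13, 204=16, 205=15
Average waiting = (4+0+11+13+16+15) / 6 = 59/6 = 9.83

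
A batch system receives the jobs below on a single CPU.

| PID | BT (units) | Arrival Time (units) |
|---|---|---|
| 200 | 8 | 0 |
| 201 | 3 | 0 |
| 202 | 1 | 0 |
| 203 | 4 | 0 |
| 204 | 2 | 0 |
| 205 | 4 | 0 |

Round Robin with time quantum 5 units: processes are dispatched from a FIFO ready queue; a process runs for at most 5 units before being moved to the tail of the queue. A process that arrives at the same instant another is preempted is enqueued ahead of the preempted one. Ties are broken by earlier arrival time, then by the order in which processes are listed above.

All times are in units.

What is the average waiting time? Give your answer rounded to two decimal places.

Schedule: | 200 0-5 | 201 5-8 | 202 8-9 | 203 9-13 | 204 13-15 | 205 15-19 | 200 19-22 |
Completion: 200=22  201=8  202=9  203=13  204=15  205=19
Turnaround (C−A): 200=22  201=8  202=9  203=13  204=15  205=19
Waiting times: 200=14, 201=5, 202=8, 203=9, 204=13, 205=15
Average waiting = (14+5+8+9+13+15) / 6 = 64/6 = 10.67

10.67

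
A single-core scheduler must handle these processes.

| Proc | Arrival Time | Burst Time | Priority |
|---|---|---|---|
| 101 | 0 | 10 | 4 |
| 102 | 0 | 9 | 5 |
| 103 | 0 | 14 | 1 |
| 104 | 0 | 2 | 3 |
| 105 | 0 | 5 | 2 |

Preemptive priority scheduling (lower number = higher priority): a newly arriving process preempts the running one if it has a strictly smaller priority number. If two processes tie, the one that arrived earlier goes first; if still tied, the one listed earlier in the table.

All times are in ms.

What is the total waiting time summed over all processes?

85

Schedule: | 103 0-14 | 105 14-19 | 104 19-21 | 101 21-31 | 102 31-40 |
Completion: 101=31  102=40  103=14  104=21  105=19
Waiting = turnaround − burst: 101=21, 102=31, 103=0, 104=19, 105=14
Total waiting = 21 + 31 + 0 + 19 + 14 = 85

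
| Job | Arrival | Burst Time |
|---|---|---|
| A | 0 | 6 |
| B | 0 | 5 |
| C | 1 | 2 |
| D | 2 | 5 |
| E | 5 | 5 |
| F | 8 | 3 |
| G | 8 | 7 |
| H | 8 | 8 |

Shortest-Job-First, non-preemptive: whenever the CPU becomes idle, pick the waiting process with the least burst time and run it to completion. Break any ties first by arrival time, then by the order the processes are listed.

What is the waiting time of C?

4

Gantt: | B 0-5 | C 5-7 | D 7-12 | F 12-15 | E 15-20 | A 20-26 | G 26-33 | H 33-41 |
Completion: A=26  B=5  C=7  D=12  E=20  F=15  G=33  H=41
Waiting(C) = turnaround − burst = 6 − 2 = 4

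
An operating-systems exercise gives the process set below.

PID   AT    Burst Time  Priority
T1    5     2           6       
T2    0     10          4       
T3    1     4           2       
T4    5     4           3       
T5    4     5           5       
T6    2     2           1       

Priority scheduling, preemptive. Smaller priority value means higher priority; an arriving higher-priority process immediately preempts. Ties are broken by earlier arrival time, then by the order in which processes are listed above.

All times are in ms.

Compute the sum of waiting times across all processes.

Gantt: | T2 0-1 | T3 1-2 | T6 2-4 | T3 4-7 | T4 7-11 | T2 11-20 | T5 20-25 | T1 25-27 |
Completion: T1=27  T2=20  T3=7  T4=11  T5=25  T6=4
Turnaround (C−A): T1=22  T2=20  T3=6  T4=6  T5=21  T6=2
Waiting = turnaround − burst: T1=20, T2=10, T3=2, T4=2, T5=16, T6=0
Total waiting = 20 + 10 + 2 + 2 + 16 + 0 = 50

50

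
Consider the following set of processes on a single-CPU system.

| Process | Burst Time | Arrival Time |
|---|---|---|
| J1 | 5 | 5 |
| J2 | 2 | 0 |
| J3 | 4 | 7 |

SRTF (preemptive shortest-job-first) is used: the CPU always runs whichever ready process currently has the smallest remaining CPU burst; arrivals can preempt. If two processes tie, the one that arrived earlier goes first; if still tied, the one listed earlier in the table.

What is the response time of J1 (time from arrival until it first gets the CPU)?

Gantt: | J2 0-2 | idle 2-5 | J1 5-10 | J3 10-14 |
Completion: J1=10  J2=2  J3=14
Turnaround (C−A): J1=5  J2=2  J3=7
Response(J1) = first start − arrival = 5 − 5 = 0

0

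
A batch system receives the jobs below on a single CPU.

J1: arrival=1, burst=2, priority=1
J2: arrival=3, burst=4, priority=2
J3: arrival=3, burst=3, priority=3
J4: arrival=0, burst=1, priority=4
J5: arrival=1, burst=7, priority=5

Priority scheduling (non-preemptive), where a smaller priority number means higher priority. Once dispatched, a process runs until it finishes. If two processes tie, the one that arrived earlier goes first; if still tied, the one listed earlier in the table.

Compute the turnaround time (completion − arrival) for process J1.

2

Timeline: | J4 0-1 | J1 1-3 | J2 3-7 | J3 7-10 | J5 10-17 |
Completion: J1=3  J2=7  J3=10  J4=1  J5=17
Turnaround(J1) = completion − arrival = 3 − 1 = 2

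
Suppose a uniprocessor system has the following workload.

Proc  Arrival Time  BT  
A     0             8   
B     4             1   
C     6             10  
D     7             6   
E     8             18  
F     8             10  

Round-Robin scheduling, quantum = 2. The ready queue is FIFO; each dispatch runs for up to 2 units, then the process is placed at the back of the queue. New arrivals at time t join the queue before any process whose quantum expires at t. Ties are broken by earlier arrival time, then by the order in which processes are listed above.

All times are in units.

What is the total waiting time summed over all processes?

100

Schedule: | A 0-4 | B 4-5 | A 5-7 | C 7-9 | D 9-11 | A 11-13 | E 13-15 | F 15-17 | C 17-19 | D 19-21 | E 21-23 | F 23-25 | C 25-27 | D 27-29 | E 29-31 | F 31-33 | C 33-35 | E 35-37 | F 37-39 | C 39-41 | E 41-43 | F 43-45 | E 45-53 |
Completion: A=13  B=5  C=41  D=29  E=53  F=45
Turnaround (C−A): A=13  B=1  C=35  D=22  E=45  F=37
Waiting = turnaround − burst: A=5, B=0, C=25, D=16, E=27, F=27
Total waiting = 5 + 0 + 25 + 16 + 27 + 27 = 100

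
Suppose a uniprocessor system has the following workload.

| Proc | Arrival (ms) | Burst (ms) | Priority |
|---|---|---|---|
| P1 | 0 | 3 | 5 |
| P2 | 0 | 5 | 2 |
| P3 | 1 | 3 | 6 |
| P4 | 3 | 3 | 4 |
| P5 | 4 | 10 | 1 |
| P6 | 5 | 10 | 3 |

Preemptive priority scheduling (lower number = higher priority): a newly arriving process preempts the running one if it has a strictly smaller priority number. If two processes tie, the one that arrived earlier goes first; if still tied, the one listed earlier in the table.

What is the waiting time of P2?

Gantt: | P2 0-4 | P5 4-14 | P2 14-15 | P6 15-25 | P4 25-28 | P1 28-31 | P3 31-34 |
Completion: P1=31  P2=15  P3=34  P4=28  P5=14  P6=25
Turnaround (C−A): P1=31  P2=15  P3=33  P4=25  P5=10  P6=20
Waiting(P2) = turnaround − burst = 15 − 5 = 10

10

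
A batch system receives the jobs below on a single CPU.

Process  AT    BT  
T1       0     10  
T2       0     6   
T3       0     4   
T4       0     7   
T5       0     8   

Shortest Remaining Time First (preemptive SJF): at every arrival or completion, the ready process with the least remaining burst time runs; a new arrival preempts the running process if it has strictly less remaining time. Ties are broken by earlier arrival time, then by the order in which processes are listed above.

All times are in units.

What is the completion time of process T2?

10

Gantt: | T3 0-4 | T2 4-10 | T4 10-17 | T5 17-25 | T1 25-35 |
Completion: T1=35  T2=10  T3=4  T4=17  T5=25
Turnaround (C−A): T1=35  T2=10  T3=4  T4=17  T5=25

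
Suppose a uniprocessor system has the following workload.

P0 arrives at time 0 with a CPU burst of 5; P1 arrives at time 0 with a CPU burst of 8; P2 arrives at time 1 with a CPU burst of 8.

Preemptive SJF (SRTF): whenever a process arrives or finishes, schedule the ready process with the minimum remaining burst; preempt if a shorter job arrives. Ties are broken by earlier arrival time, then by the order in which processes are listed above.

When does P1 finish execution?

Schedule: | P0 0-5 | P1 5-13 | P2 13-21 |
Completion: P0=5  P1=13  P2=21

13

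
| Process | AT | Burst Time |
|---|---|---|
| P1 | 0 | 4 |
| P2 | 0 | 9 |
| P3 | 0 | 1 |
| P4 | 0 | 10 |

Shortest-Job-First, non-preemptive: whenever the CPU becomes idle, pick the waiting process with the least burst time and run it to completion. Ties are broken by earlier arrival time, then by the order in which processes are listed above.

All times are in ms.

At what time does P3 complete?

Timeline: | P3 0-1 | P1 1-5 | P2 5-14 | P4 14-24 |
Completion: P1=5  P2=14  P3=1  P4=24

1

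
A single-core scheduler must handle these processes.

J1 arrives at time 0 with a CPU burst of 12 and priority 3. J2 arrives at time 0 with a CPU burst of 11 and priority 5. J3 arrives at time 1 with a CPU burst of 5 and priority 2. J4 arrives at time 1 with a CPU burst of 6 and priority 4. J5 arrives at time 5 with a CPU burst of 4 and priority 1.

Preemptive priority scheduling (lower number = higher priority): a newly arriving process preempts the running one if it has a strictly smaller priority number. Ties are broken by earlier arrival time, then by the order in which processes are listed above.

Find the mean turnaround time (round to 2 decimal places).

Schedule: | J1 0-1 | J3 1-5 | J5 5-9 | J3 9-10 | J1 10-21 | J4 21-27 | J2 27-38 |
Completion: J1=21  J2=38  J3=10  J4=27  J5=9
Turnaround (C−A): J1=21  J2=38  J3=9  J4=26  J5=4
Turnaround times: J1=21, J2=38, J3=9, J4=26, J5=4
Average turnaround = (21+38+9+26+4) / 5 = 98/5 = 19.60

19.60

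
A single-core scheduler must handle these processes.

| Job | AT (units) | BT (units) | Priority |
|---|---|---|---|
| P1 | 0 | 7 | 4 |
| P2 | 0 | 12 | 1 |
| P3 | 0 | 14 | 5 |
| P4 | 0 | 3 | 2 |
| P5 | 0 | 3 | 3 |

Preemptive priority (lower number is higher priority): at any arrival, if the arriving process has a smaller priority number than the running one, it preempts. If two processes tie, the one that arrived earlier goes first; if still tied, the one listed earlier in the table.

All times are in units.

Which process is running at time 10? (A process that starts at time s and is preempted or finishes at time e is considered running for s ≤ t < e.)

Schedule: | P2 0-12 | P4 12-15 | P5 15-18 | P1 18-25 | P3 25-39 |
Completion: P1=25  P2=12  P3=39  P4=15  P5=18
Turnaround (C−A): P1=25  P2=12  P3=39  P4=15  P5=18

P2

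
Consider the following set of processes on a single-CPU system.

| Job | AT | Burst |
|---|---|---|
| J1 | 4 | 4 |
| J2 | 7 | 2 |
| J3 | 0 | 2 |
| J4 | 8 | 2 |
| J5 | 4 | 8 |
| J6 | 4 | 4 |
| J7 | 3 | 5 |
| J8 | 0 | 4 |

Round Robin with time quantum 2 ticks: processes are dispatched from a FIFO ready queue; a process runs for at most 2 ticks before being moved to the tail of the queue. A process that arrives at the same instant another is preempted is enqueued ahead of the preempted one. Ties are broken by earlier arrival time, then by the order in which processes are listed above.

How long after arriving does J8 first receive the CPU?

Gantt: | J3 0-2 | J8 2-4 | J7 4-6 | J1 6-8 | J5 8-10 | J6 10-12 | J8 12-14 | J7 14-16 | J2 16-18 | J4 18-20 | J1 20-22 | J5 22-24 | J6 24-26 | J7 26-27 | J5 27-31 |
Completion: J1=22  J2=18  J3=2  J4=20  J5=31  J6=26  J7=27  J8=14
Turnaround (C−A): J1=18  J2=11  J3=2  J4=12  J5=27  J6=22  J7=24  J8=14
Response(J8) = first start − arrival = 2 − 0 = 2

2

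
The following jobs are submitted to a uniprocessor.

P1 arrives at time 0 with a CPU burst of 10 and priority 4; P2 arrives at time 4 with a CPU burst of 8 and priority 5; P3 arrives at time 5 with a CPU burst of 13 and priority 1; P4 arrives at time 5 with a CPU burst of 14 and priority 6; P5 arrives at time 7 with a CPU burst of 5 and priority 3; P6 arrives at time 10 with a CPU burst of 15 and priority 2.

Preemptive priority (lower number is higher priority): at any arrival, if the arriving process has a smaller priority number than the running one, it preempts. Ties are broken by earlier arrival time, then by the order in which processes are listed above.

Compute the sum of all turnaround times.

217

Schedule: | P1 0-5 | P3 5-18 | P6 18-33 | P5 33-38 | P1 38-43 | P2 43-51 | P4 51-65 |
Completion: P1=43  P2=51  P3=18  P4=65  P5=38  P6=33
Turnaround (C−A): P1=43  P2=47  P3=13  P4=60  P5=31  P6=23
Turnaround = completion − arrival: P1=43, P2=47, P3=13, P4=60, P5=31, P6=23
Total turnaround = 43 + 47 + 13 + 60 + 31 + 23 = 217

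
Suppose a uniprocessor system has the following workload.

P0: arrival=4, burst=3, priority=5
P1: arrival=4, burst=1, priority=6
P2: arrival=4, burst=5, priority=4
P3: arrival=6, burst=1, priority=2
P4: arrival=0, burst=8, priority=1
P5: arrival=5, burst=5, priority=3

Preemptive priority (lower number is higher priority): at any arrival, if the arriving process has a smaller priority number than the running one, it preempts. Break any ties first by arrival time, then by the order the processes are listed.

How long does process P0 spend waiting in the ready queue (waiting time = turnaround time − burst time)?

15

Gantt: | P4 0-8 | P3 8-9 | P5 9-14 | P2 14-19 | P0 19-22 | P1 22-23 |
Completion: P0=22  P1=23  P2=19  P3=9  P4=8  P5=14
Waiting(P0) = turnaround − burst = 18 − 3 = 15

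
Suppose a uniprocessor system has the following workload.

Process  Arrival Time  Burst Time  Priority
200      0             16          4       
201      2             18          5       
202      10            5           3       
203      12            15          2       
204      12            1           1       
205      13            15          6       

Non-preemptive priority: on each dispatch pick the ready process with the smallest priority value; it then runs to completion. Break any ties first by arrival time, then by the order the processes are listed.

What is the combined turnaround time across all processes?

178

Schedule: | 200 0-16 | 204 16-17 | 203 17-32 | 202 32-37 | 201 37-55 | 205 55-70 |
Completion: 200=16  201=55  202=37  203=32  204=17  205=70
Turnaround (C−A): 200=16  201=53  202=27  203=20  204=5  205=57
Turnaround = completion − arrival: 200=16, 201=53, 202=27, 203=20, 204=5, 205=57
Total turnaround = 16 + 53 + 27 + 20 + 5 + 57 = 178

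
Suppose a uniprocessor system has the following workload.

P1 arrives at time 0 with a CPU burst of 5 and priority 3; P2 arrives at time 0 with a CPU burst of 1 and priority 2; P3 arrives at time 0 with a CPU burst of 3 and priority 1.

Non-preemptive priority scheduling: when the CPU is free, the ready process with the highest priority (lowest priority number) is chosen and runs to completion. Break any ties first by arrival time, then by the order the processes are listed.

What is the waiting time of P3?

0

Gantt: | P3 0-3 | P2 3-4 | P1 4-9 |
Completion: P1=9  P2=4  P3=3
Turnaround (C−A): P1=9  P2=4  P3=3
Waiting(P3) = turnaround − burst = 3 − 3 = 0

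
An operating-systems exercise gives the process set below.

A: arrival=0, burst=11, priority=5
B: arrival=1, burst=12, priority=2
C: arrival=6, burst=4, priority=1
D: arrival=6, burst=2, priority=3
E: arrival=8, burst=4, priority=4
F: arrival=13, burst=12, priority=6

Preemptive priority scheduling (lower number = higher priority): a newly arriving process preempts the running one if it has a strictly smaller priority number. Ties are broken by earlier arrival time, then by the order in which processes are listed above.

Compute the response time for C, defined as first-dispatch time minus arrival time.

Timeline: | A 0-1 | B 1-6 | C 6-10 | B 10-17 | D 17-19 | E 19-23 | A 23-33 | F 33-45 |
Completion: A=33  B=17  C=10  D=19  E=23  F=45
Turnaround (C−A): A=33  B=16  C=4  D=13  E=15  F=32
Response(C) = first start − arrival = 6 − 6 = 0

0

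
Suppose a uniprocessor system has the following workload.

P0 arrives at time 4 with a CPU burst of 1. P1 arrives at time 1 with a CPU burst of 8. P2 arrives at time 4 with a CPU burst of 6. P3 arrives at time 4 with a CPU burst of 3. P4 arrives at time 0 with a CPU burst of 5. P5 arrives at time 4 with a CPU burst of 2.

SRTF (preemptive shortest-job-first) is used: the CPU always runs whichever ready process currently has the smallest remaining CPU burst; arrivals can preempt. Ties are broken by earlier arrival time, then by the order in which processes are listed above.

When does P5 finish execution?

8

Gantt: | P4 0-5 | P0 5-6 | P5 6-8 | P3 8-11 | P2 11-17 | P1 17-25 |
Completion: P0=6  P1=25  P2=17  P3=11  P4=5  P5=8
Turnaround (C−A): P0=2  P1=24  P2=13  P3=7  P4=5  P5=4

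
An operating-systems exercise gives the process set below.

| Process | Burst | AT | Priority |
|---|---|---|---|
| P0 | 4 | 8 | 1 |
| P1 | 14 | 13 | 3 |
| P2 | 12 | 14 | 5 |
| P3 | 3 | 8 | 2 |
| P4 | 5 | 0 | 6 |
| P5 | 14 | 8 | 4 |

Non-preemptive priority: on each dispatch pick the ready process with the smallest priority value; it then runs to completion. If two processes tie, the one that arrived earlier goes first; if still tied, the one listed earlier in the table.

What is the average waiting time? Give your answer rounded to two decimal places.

9.33

Gantt: | P4 0-5 | idle 5-8 | P0 8-12 | P3 12-15 | P1 15-29 | P5 29-43 | P2 43-55 |
Completion: P0=12  P1=29  P2=55  P3=15  P4=5  P5=43
Turnaround (C−A): P0=4  P1=16  P2=41  P3=7  P4=5  P5=35
Waiting times: P0=0, P1=2, P2=29, P3=4, P4=0, P5=21
Average waiting = (0+2+29+4+0+21) / 6 = 56/6 = 9.33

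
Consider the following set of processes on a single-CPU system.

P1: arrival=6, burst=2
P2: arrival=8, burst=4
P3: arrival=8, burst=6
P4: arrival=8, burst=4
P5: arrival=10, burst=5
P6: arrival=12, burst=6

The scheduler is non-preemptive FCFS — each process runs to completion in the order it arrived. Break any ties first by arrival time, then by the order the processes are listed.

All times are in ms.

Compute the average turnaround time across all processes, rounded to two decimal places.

11.33

Gantt: | idle 0-6 | P1 6-8 | P2 8-12 | P3 12-18 | P4 18-22 | P5 22-27 | P6 27-33 |
Completion: P1=8  P2=12  P3=18  P4=22  P5=27  P6=33
Turnaround (C−A): P1=2  P2=4  P3=10  P4=14  P5=17  P6=21
Turnaround times: P1=2, P2=4, P3=10, P4=14, P5=17, P6=21
Average turnaround = (2+4+10+14+17+21) / 6 = 68/6 = 11.33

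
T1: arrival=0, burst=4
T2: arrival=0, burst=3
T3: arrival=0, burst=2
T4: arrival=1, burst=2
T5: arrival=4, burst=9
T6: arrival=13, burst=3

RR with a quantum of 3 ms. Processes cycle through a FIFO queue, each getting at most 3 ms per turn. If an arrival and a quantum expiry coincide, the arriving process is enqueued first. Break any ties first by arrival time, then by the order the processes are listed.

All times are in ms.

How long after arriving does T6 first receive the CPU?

Schedule: | T1 0-3 | T2 3-6 | T3 6-8 | T4 8-10 | T1 10-11 | T5 11-14 | T6 14-17 | T5 17-23 |
Completion: T1=11  T2=6  T3=8  T4=10  T5=23  T6=17
Turnaround (C−A): T1=11  T2=6  T3=8  T4=9  T5=19  T6=4
Response(T6) = first start − arrival = 14 − 13 = 1

1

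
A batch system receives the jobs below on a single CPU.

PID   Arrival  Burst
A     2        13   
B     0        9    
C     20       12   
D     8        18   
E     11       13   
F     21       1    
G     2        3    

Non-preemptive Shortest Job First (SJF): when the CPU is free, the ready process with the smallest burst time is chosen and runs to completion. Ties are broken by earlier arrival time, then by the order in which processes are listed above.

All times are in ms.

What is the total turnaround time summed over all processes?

166

Schedule: | B 0-9 | G 9-12 | A 12-25 | F 25-26 | C 26-38 | E 38-51 | D 51-69 |
Completion: A=25  B=9  C=38  D=69  E=51  F=26  G=12
Turnaround (C−A): A=23  B=9  C=18  D=61  E=40  F=5  G=10
Turnaround = completion − arrival: A=23, B=9, C=18, D=61, E=40, F=5, G=10
Total turnaround = 23 + 9 + 18 + 61 + 40 + 5 + 10 = 166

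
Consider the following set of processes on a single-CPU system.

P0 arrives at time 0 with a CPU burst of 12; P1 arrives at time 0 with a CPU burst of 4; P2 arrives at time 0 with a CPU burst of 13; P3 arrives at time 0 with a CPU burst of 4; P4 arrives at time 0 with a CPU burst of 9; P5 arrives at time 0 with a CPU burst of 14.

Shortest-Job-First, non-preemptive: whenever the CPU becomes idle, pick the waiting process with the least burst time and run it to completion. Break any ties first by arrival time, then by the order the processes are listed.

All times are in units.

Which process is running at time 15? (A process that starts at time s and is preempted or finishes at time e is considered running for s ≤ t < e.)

Gantt: | P1 0-4 | P3 4-8 | P4 8-17 | P0 17-29 | P2 29-42 | P5 42-56 |
Completion: P0=29  P1=4  P2=42  P3=8  P4=17  P5=56

P4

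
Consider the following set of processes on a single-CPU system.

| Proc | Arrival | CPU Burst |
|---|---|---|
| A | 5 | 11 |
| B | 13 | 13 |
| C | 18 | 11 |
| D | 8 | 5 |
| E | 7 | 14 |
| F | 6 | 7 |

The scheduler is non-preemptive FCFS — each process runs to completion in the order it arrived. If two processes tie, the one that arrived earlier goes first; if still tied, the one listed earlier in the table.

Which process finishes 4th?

D

Timeline: | idle 0-5 | A 5-16 | F 16-23 | E 23-37 | D 37-42 | B 42-55 | C 55-66 |
Completion: A=16  B=55  C=66  D=42  E=37  F=23
Turnaround (C−A): A=11  B=42  C=48  D=34  E=30  F=17
Finish order: A → F → E → D → B → C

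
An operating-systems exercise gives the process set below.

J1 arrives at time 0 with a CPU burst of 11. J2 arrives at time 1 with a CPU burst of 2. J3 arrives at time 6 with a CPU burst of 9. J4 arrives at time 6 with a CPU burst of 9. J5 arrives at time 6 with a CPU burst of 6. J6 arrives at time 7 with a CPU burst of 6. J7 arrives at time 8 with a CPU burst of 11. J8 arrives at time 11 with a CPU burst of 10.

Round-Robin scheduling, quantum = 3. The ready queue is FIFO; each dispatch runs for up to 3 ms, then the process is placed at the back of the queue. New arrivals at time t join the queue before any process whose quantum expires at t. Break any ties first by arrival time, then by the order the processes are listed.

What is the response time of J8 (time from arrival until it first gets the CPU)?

Timeline: | J1 0-3 | J2 3-5 | J1 5-8 | J3 8-11 | J4 11-14 | J5 14-17 | J6 17-20 | J7 20-23 | J1 23-26 | J8 26-29 | J3 29-32 | J4 32-35 | J5 35-38 | J6 38-41 | J7 41-44 | J1 44-46 | J8 46-49 | J3 49-52 | J4 52-55 | J7 55-58 | J8 58-61 | J7 61-63 | J8 63-64 |
Completion: J1=46  J2=5  J3=52  J4=55  J5=38  J6=41  J7=63  J8=64
Response(J8) = first start − arrival = 26 − 11 = 15

15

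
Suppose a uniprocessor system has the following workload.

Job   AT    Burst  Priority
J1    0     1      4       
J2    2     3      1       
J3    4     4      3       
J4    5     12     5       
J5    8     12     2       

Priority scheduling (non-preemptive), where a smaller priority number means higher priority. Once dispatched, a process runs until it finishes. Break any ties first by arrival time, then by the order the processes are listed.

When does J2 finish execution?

5

Schedule: | J1 0-1 | idle 1-2 | J2 2-5 | J3 5-9 | J5 9-21 | J4 21-33 |
Completion: J1=1  J2=5  J3=9  J4=33  J5=21
Turnaround (C−A): J1=1  J2=3  J3=5  J4=28  J5=13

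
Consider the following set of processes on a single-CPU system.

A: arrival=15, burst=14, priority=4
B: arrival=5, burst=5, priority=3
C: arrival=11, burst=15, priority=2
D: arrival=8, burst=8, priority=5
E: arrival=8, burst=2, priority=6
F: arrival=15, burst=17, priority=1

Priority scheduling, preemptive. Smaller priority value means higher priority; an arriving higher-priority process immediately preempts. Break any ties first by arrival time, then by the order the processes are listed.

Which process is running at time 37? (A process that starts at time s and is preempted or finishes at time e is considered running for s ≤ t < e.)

C

Schedule: | idle 0-5 | B 5-10 | D 10-11 | C 11-15 | F 15-32 | C 32-43 | A 43-57 | D 57-64 | E 64-66 |
Completion: A=57  B=10  C=43  D=64  E=66  F=32
Turnaround (C−A): A=42  B=5  C=32  D=56  E=58  F=17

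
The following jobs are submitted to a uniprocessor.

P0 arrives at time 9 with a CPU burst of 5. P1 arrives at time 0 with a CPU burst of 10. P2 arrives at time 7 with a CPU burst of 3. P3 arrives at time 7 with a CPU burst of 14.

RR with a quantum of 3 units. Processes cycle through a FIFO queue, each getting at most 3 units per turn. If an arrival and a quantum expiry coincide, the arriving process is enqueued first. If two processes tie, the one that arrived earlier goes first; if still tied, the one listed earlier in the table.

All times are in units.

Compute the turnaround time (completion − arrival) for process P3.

25

Gantt: | P1 0-9 | P2 9-12 | P3 12-15 | P0 15-18 | P1 18-19 | P3 19-22 | P0 22-24 | P3 24-32 |
Completion: P0=24  P1=19  P2=12  P3=32
Turnaround (C−A): P0=15  P1=19  P2=5  P3=25
Turnaround(P3) = completion − arrival = 32 − 7 = 25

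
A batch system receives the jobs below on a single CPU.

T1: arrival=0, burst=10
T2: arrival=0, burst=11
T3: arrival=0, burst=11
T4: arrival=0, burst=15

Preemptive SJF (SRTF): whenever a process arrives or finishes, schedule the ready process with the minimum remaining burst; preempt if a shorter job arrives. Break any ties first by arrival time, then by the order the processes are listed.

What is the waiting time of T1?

Gantt: | T1 0-10 | T2 10-21 | T3 21-32 | T4 32-47 |
Completion: T1=10  T2=21  T3=32  T4=47
Turnaround (C−A): T1=10  T2=21  T3=32  T4=47
Waiting(T1) = turnaround − burst = 10 − 10 = 0

0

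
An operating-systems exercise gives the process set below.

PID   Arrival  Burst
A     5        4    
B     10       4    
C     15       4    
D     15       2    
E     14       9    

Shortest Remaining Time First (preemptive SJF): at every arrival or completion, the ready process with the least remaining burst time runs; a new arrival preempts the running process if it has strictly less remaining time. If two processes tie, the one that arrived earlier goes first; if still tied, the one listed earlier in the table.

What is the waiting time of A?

Schedule: | idle 0-5 | A 5-9 | idle 9-10 | B 10-14 | E 14-15 | D 15-17 | C 17-21 | E 21-29 |
Completion: A=9  B=14  C=21  D=17  E=29
Waiting(A) = turnaround − burst = 4 − 4 = 0

0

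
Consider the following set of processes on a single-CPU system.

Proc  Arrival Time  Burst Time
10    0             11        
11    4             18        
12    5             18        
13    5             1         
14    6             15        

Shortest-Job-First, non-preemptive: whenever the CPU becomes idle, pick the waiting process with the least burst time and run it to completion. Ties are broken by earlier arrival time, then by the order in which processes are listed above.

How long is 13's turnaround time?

7

Gantt: | 10 0-11 | 13 11-12 | 14 12-27 | 11 27-45 | 12 45-63 |
Completion: 10=11  11=45  12=63  13=12  14=27
Turnaround (C−A): 10=11  11=41  12=58  13=7  14=21
Turnaround(13) = completion − arrival = 12 − 5 = 7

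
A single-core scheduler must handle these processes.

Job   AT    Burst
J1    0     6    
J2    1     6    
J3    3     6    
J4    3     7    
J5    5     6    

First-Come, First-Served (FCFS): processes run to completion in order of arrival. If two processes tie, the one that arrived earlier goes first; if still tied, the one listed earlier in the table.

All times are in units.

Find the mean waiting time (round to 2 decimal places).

Timeline: | J1 0-6 | J2 6-12 | J3 12-18 | J4 18-25 | J5 25-31 |
Completion: J1=6  J2=12  J3=18  J4=25  J5=31
Turnaround (C−A): J1=6  J2=11  J3=15  J4=22  J5=26
Waiting times: J1=0, J2=5, J3=9, J4=15, J5=20
Average waiting = (0+5+9+15+20) / 5 = 49/5 = 9.80

9.80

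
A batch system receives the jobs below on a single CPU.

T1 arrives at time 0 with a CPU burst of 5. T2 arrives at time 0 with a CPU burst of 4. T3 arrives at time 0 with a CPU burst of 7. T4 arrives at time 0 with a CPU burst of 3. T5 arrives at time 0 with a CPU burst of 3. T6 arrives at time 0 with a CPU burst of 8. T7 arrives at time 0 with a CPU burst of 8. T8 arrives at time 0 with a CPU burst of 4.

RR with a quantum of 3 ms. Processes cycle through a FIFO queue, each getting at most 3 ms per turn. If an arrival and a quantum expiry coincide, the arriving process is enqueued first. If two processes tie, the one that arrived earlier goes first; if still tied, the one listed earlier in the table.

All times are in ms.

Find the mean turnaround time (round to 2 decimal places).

29.63

Schedule: | T1 0-3 | T2 3-6 | T3 6-9 | T4 9-12 | T5 12-15 | T6 15-18 | T7 18-21 | T8 21-24 | T1 24-26 | T2 26-27 | T3 27-30 | T6 30-33 | T7 33-36 | T8 36-37 | T3 37-38 | T6 38-40 | T7 40-42 |
Completion: T1=26  T2=27  T3=38  T4=12  T5=15  T6=40  T7=42  T8=37
Turnaround (C−A): T1=26  T2=27  T3=38  T4=12  T5=15  T6=40  T7=42  T8=37
Turnaround times: T1=26, T2=27, T3=38, T4=12, T5=15, T6=40, T7=42, T8=37
Average turnaround = (26+27+38+12+15+40+42+37) / 8 = 237/8 = 29.63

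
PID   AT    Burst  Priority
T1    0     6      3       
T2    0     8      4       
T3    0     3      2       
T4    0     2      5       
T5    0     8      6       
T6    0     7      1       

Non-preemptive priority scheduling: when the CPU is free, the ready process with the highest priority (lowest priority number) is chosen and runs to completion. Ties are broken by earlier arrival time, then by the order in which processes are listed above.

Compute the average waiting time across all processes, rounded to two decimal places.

Schedule: | T6 0-7 | T3 7-10 | T1 10-16 | T2 16-24 | T4 24-26 | T5 26-34 |
Completion: T1=16  T2=24  T3=10  T4=26  T5=34  T6=7
Turnaround (C−A): T1=16  T2=24  T3=10  T4=26  T5=34  T6=7
Waiting times: T1=10, T2=16, T3=7, T4=24, T5=26, T6=0
Average waiting = (10+16+7+24+26+0) / 6 = 83/6 = 13.83

13.83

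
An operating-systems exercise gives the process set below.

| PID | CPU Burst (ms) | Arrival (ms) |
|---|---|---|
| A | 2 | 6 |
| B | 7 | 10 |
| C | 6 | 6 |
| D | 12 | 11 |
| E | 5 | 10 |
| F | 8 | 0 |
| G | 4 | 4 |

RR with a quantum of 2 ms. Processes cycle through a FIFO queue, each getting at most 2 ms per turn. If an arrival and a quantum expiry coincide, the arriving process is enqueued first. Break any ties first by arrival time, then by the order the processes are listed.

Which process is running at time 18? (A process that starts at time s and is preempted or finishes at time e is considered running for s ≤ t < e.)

Schedule: | F 0-4 | G 4-6 | F 6-8 | A 8-10 | C 10-12 | G 12-14 | F 14-16 | B 16-18 | E 18-20 | D 20-22 | C 22-24 | B 24-26 | E 26-28 | D 28-30 | C 30-32 | B 32-34 | E 34-35 | D 35-37 | B 37-38 | D 38-44 |
Completion: A=10  B=38  C=32  D=44  E=35  F=16  G=14
Turnaround (C−A): A=4  B=28  C=26  D=33  E=25  F=16  G=10

E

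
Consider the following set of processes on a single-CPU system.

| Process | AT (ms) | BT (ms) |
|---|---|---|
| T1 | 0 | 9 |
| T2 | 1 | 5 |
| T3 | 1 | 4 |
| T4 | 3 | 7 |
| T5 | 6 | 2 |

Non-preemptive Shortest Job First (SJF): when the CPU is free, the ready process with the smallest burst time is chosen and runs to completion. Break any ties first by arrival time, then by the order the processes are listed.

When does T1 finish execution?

9

Timeline: | T1 0-9 | T5 9-11 | T3 11-15 | T2 15-20 | T4 20-27 |
Completion: T1=9  T2=20  T3=15  T4=27  T5=11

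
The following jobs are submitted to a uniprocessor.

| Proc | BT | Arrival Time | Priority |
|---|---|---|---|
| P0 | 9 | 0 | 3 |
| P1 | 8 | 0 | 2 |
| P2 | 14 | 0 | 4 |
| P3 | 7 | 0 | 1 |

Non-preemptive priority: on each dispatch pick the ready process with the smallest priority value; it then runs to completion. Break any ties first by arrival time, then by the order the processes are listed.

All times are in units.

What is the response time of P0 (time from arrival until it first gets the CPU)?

15

Timeline: | P3 0-7 | P1 7-15 | P0 15-24 | P2 24-38 |
Completion: P0=24  P1=15  P2=38  P3=7
Response(P0) = first start − arrival = 15 − 0 = 15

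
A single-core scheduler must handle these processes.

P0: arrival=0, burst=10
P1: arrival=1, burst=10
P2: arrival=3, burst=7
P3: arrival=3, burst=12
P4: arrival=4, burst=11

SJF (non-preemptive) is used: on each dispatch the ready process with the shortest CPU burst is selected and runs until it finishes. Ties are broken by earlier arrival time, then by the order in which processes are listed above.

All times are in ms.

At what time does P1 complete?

27

Schedule: | P0 0-10 | P2 10-17 | P1 17-27 | P4 27-38 | P3 38-50 |
Completion: P0=10  P1=27  P2=17  P3=50  P4=38
Turnaround (C−A): P0=10  P1=26  P2=14  P3=47  P4=34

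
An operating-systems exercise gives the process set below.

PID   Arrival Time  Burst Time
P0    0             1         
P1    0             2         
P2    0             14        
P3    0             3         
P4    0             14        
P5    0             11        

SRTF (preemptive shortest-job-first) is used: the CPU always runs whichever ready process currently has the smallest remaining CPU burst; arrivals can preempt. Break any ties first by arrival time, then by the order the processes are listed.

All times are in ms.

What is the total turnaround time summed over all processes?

103

Schedule: | P0 0-1 | P1 1-3 | P3 3-6 | P5 6-17 | P2 17-31 | P4 31-45 |
Completion: P0=1  P1=3  P2=31  P3=6  P4=45  P5=17
Turnaround (C−A): P0=1  P1=3  P2=31  P3=6  P4=45  P5=17
Turnaround = completion − arrival: P0=1, P1=3, P2=31, P3=6, P4=45, P5=17
Total turnaround = 1 + 3 + 31 + 6 + 45 + 17 = 103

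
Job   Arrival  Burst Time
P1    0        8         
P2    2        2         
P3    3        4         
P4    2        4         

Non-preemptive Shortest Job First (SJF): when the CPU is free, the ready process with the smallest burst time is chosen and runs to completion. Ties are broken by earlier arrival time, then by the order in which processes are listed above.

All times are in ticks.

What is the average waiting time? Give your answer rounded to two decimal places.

6.25

Schedule: | P1 0-8 | P2 8-10 | P4 10-14 | P3 14-18 |
Completion: P1=8  P2=10  P3=18  P4=14
Turnaround (C−A): P1=8  P2=8  P3=15  P4=12
Waiting times: P1=0, P2=6, P3=11, P4=8
Average waiting = (0+6+11+8) / 4 = 25/4 = 6.25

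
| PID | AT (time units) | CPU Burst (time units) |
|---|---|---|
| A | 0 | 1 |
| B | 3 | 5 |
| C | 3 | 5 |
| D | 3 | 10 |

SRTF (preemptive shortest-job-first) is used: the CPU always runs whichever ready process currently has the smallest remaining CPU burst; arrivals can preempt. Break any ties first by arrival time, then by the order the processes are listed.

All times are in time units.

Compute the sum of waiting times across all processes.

Gantt: | A 0-1 | idle 1-3 | B 3-8 | C 8-13 | D 13-23 |
Completion: A=1  B=8  C=13  D=23
Waiting = turnaround − burst: A=0, B=0, C=5, D=10
Total waiting = 0 + 0 + 5 + 10 = 15

15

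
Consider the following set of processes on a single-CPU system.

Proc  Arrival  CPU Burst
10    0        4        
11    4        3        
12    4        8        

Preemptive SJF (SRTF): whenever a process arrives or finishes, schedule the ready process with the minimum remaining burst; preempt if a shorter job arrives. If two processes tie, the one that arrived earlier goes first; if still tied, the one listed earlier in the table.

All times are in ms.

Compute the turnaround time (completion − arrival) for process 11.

3

Schedule: | 10 0-4 | 11 4-7 | 12 7-15 |
Completion: 10=4  11=7  12=15
Turnaround(11) = completion − arrival = 7 − 4 = 3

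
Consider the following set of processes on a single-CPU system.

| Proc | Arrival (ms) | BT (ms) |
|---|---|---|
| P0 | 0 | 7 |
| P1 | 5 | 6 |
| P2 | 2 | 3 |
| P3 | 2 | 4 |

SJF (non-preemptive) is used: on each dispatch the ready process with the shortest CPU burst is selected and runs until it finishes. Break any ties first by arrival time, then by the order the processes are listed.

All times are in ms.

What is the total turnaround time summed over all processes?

Timeline: | P0 0-7 | P2 7-10 | P3 10-14 | P1 14-20 |
Completion: P0=7  P1=20  P2=10  P3=14
Turnaround = completion − arrival: P0=7, P1=15, P2=8, P3=12
Total turnaround = 7 + 15 + 8 + 12 = 42

42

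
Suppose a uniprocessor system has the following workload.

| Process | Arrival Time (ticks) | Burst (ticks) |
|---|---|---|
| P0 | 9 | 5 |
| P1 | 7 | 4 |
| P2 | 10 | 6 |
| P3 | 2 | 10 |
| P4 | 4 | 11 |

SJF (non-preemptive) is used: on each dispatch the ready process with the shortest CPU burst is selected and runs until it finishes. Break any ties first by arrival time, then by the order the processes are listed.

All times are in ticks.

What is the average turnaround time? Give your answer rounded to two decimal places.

16.40

Timeline: | idle 0-2 | P3 2-12 | P1 12-16 | P0 16-21 | P2 21-27 | P4 27-38 |
Completion: P0=21  P1=16  P2=27  P3=12  P4=38
Turnaround (C−A): P0=12  P1=9  P2=17  P3=10  P4=34
Turnaround times: P0=12, P1=9, P2=17, P3=10, P4=34
Average turnaround = (12+9+17+10+34) / 5 = 82/5 = 16.40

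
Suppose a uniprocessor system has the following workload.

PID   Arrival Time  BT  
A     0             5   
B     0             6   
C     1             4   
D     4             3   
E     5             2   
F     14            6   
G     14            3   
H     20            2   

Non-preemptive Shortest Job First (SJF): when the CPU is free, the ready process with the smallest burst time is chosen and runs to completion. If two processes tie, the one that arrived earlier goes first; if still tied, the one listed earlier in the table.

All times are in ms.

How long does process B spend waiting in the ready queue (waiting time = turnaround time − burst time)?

17

Schedule: | A 0-5 | E 5-7 | D 7-10 | C 10-14 | G 14-17 | B 17-23 | H 23-25 | F 25-31 |
Completion: A=5  B=23  C=14  D=10  E=7  F=31  G=17  H=25
Waiting(B) = turnaround − burst = 23 − 6 = 17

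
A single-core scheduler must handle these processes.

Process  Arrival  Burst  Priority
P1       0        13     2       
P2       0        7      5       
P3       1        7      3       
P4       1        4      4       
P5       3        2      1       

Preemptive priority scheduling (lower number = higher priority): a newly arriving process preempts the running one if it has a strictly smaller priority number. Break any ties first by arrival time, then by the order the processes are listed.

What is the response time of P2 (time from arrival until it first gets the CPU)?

Timeline: | P1 0-3 | P5 3-5 | P1 5-15 | P3 15-22 | P4 22-26 | P2 26-33 |
Completion: P1=15  P2=33  P3=22  P4=26  P5=5
Response(P2) = first start − arrival = 26 − 0 = 26

26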